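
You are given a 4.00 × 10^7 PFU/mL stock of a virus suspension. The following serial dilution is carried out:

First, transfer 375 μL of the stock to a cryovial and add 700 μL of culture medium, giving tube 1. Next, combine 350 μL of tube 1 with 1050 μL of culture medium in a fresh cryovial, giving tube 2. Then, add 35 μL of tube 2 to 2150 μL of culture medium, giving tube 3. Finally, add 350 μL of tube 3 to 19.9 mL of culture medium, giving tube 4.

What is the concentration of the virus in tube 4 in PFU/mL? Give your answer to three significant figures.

966 PFU/mL

Step 1: 375 μL + 700 μL = 1075 μL total → factor 1075/375 = 2.8667
Step 2: 350 μL + 1050 μL = 1400 μL total → factor 1400/350 = 4
Step 3: 35 μL + 2150 μL = 2185 μL total → factor 2185/35 = 62.429
Step 4: 350 μL + 19.9 mL = 20250 μL total → factor 20250/350 = 57.857
Overall dilution factor = 2.8667 × 4 × 62.429 × 57.857 = 41417
Final = 4.00 × 10^7 PFU/mL / 41417 = 966 PFU/mL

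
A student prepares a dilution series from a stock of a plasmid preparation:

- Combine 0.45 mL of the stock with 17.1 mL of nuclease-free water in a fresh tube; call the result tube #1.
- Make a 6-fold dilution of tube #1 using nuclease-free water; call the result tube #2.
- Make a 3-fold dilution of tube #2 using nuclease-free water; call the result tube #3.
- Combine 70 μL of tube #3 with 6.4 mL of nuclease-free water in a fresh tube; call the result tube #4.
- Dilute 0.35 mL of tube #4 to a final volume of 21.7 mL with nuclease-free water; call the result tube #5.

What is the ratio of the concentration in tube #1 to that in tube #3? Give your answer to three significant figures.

Step 1: 0.45 mL + 17.1 mL = 17.55 mL total → factor 17.55/0.45 = 39
Step 2: 6-fold → factor 6
Step 3: 3-fold → factor 3
Dilution factor to tube #1 = 39; to tube #3 = 702
[tube #1]/[tube #3] = (factor to tube #3)/(factor to tube #1) = 702/39 = 18.0

18.0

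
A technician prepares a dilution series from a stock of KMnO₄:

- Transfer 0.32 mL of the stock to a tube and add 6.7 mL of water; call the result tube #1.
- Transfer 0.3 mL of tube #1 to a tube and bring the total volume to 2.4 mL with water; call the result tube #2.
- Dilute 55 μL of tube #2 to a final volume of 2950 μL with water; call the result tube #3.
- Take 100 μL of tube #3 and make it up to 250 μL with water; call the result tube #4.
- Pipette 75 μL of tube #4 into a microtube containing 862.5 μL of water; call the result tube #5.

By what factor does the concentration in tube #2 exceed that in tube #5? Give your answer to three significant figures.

Step 1: 0.32 mL + 6.7 mL = 7.02 mL total → factor 7.02/0.32 = 21.938
Step 2: 0.3 mL brought to 2.4 mL → factor 2.4/0.3 = 8
Step 3: 55 μL brought to 2950 μL → factor 2950/55 = 53.636
Step 4: 100 μL brought to 250 μL → factor 250/100 = 2.5
Step 5: 75 μL + 862.5 μL = 937.5 μL total → factor 937.5/75 = 12.5
Dilution factor to tube #2 = 175.5; to tube #5 = 2.9416 × 10^5
[tube #2]/[tube #5] = (factor to tube #5)/(factor to tube #2) = 2.9416 × 10^5/175.5 = 1.68 × 10^3

1.68 × 10^3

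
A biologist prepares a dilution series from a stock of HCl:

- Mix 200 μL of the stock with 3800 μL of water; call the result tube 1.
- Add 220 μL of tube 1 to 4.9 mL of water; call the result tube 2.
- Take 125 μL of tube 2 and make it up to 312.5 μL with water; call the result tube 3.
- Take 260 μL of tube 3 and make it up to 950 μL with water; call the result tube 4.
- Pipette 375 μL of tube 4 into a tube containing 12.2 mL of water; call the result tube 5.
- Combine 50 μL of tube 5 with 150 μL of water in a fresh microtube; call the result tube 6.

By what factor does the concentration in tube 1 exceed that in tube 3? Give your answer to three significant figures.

Step 1: 200 μL + 3800 μL = 4000 μL total → factor 4000/200 = 20
Step 2: 220 μL + 4.9 mL = 5120 μL total → factor 5120/220 = 23.273
Step 3: 125 μL brought to 312.5 μL → factor 312.5/125 = 2.5
Dilution factor to tube 1 = 20; to tube 3 = 1163.6
[tube 1]/[tube 3] = (factor to tube 3)/(factor to tube 1) = 1163.6/20 = 58.2

58.2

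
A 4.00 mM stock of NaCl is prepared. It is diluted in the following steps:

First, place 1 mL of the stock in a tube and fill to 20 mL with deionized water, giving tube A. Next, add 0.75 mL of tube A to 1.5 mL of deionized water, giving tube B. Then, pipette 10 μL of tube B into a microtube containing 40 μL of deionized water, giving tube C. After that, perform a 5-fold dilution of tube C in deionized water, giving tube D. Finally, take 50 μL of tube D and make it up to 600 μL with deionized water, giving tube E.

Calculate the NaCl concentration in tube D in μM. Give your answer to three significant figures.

2.67 μM

Step 1: 1 mL brought to 20 mL → factor 20/1 = 20
Step 2: 0.75 mL + 1.5 mL = 2.25 mL total → factor 2.25/0.75 = 3
Step 3: 10 μL + 40 μL = 50 μL total → factor 50/10 = 5
Step 4: 5-fold → factor 5
Dilution factor through tube D = 20 × 3 × 5 × 5 = 1500
[tube D] = 4.00 mM / 1500 = 0.002667 mM = 2.67 μM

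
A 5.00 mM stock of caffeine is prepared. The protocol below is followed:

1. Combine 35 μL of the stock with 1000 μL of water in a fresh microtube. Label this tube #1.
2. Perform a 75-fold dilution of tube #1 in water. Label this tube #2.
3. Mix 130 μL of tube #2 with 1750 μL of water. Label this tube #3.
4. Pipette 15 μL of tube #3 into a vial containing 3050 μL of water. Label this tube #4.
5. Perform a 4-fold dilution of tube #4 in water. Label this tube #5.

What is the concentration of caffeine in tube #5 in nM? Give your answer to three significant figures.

0.191 nM

Step 1: 35 μL + 1000 μL = 1035 μL total → factor 1035/35 = 29.571
Step 2: 75-fold → factor 75
Step 3: 130 μL + 1750 μL = 1880 μL total → factor 1880/130 = 14.462
Step 4: 15 μL + 3050 μL = 3065 μL total → factor 3065/15 = 204.33
Step 5: 4-fold → factor 4
Overall dilution factor = 29.571 × 75 × 14.462 × 204.33 × 4 = 2.6215 × 10^7
Final = 5.00 mM / 2.6215 × 10^7 = 1.907 × 10^-7 mM = 0.191 nM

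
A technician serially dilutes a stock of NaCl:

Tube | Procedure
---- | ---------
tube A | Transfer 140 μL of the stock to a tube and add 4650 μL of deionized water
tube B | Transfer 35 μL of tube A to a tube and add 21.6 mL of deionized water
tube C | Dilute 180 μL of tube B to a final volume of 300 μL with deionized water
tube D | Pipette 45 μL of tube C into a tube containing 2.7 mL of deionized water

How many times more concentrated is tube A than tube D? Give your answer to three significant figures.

Step 1: 140 μL + 4650 μL = 4790 μL total → factor 4790/140 = 34.214
Step 2: 35 μL + 21.6 mL = 21635 μL total → factor 21635/35 = 618.14
Step 3: 180 μL brought to 300 μL → factor 300/180 = 1.6667
Step 4: 45 μL + 2.7 mL = 2745 μL total → factor 2745/45 = 61
Dilution factor to tube A = 34.214; to tube D = 2.1502 × 10^6
[tube A]/[tube D] = (factor to tube D)/(factor to tube A) = 2.1502 × 10^6/34.214 = 6.28 × 10^4

6.28 × 10^4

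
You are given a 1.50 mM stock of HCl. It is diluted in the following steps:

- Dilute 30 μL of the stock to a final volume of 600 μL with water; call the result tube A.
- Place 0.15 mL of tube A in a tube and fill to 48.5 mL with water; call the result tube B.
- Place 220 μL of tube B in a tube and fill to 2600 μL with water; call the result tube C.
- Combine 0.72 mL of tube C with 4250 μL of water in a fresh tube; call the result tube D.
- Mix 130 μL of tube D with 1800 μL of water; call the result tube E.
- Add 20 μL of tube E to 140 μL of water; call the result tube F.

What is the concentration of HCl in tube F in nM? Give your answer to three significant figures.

Step 1: 30 μL brought to 600 μL → factor 600/30 = 20
Step 2: 0.15 mL brought to 48.5 mL → factor 48.5/0.15 = 323.33
Step 3: 220 μL brought to 2600 μL → factor 2600/220 = 11.818
Step 4: 0.72 mL + 4250 μL = 4.97 mL total → factor 4.97/0.72 = 6.9028
Step 5: 130 μL + 1800 μL = 1930 μL total → factor 1930/130 = 14.846
Step 6: 20 μL + 140 μL = 160 μL total → factor 160/20 = 8
Overall dilution factor = 20 × 323.33 × 11.818 × 6.9028 × 14.846 × 8 = 6.2655 × 10^7
Final = 1.50 mM / 6.2655 × 10^7 = 2.394 × 10^-8 mM = 0.0239 nM

0.0239 nM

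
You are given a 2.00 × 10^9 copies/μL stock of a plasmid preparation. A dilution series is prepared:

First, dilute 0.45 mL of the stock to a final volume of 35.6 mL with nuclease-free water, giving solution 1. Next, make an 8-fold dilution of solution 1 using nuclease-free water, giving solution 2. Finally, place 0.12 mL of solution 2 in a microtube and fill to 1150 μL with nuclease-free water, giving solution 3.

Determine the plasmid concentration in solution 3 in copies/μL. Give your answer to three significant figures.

Step 1: 0.45 mL brought to 35.6 mL → factor 35.6/0.45 = 79.111
Step 2: 8-fold → factor 8
Step 3: 0.12 mL brought to 1150 μL → factor 1.15/0.12 = 9.5833
Overall dilution factor = 79.111 × 8 × 9.5833 = 6065.2
Final = 2.00 × 10^9 copies/μL / 6065.2 = 3.30 × 10^5 copies/μL

3.30 × 10^5 copies/μL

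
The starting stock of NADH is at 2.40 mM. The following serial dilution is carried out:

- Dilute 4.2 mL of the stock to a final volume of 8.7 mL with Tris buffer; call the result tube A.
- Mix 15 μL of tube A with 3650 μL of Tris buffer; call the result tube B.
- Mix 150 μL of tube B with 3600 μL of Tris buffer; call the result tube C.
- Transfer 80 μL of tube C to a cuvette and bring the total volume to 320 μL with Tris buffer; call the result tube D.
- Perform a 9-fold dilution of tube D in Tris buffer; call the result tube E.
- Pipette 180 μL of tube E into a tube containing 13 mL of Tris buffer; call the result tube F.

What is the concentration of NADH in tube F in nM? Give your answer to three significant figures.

Step 1: 4.2 mL brought to 8.7 mL → factor 8.7/4.2 = 2.0714
Step 2: 15 μL + 3650 μL = 3665 μL total → factor 3665/15 = 244.33
Step 3: 150 μL + 3600 μL = 3750 μL total → factor 3750/150 = 25
Step 4: 80 μL brought to 320 μL → factor 320/80 = 4
Step 5: 9-fold → factor 9
Step 6: 180 μL + 13 mL = 13180 μL total → factor 13180/180 = 73.222
Overall dilution factor = 2.0714 × 244.33 × 25 × 4 × 9 × 73.222 = 3.3353 × 10^7
Final = 2.40 mM / 3.3353 × 10^7 = 7.196 × 10^-8 mM = 0.0720 nM

0.0720 nM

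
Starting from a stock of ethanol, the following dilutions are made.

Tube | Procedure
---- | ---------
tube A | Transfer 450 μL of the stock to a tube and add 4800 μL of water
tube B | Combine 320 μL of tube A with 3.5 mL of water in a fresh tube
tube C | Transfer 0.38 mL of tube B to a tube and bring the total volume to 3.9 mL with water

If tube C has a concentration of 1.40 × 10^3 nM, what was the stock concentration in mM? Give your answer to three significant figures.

2.00 mM

Step 1: 450 μL + 4800 μL = 5250 μL total → factor 5250/450 = 11.667
Step 2: 320 μL + 3.5 mL = 3820 μL total → factor 3820/320 = 11.938
Step 3: 0.38 mL brought to 3.9 mL → factor 3.9/0.38 = 10.263
Overall dilution factor = 11.667 × 11.938 × 10.263 = 1429.4
Stock = 1.40 × 10^3 nM × 1429.4 = 2.001 × 10^6 nM = 2.00 mM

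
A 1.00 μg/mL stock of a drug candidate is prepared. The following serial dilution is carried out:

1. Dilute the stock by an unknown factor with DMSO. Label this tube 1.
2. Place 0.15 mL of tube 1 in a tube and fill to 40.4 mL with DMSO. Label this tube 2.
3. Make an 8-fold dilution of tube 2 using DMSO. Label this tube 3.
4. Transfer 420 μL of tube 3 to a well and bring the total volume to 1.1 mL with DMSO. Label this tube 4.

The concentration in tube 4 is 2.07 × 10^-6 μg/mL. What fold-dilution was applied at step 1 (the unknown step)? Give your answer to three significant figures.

Step 1: unknown factor x
Step 2: 0.15 mL brought to 40.4 mL → factor 40.4/0.15 = 269.33
Step 3: 8-fold → factor 8
Step 4: 420 μL brought to 1.1 mL → factor 1100/420 = 2.619
Product of known-step factors = 5643.2
Overall factor = 1.00 μg/mL / (2.07 × 10^-6 μg/mL) = 4.8309 × 10^5
x = 4.8309 × 10^5 / 5643.2 = 85.6

85.6-fold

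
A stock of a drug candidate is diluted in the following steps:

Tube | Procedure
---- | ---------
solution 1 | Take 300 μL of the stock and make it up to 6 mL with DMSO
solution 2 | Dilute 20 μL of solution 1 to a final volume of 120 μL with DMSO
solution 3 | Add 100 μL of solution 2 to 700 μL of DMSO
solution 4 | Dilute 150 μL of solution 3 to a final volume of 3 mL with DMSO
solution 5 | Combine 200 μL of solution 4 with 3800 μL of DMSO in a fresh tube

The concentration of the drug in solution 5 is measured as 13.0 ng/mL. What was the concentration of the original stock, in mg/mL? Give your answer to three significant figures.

4.99 mg/mL

Step 1: 300 μL brought to 6 mL → factor 6000/300 = 20
Step 2: 20 μL brought to 120 μL → factor 120/20 = 6
Step 3: 100 μL + 700 μL = 800 μL total → factor 800/100 = 8
Step 4: 150 μL brought to 3 mL → factor 3000/150 = 20
Step 5: 200 μL + 3800 μL = 4000 μL total → factor 4000/200 = 20
Overall dilution factor = 20 × 6 × 8 × 20 × 20 = 3.84 × 10^5
Stock = 13.0 ng/mL × 3.84 × 10^5 = 4.992 × 10^6 ng/mL = 4.99 mg/mL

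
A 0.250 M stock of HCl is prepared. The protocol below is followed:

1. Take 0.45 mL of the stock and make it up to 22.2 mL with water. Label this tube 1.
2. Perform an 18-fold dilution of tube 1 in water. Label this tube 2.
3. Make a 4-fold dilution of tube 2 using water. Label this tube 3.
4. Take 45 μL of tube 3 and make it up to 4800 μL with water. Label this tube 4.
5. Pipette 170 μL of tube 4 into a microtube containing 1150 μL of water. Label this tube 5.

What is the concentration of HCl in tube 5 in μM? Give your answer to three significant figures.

Step 1: 0.45 mL brought to 22.2 mL → factor 22.2/0.45 = 49.333
Step 2: 18-fold → factor 18
Step 3: 4-fold → factor 4
Step 4: 45 μL brought to 4800 μL → factor 4800/45 = 106.67
Step 5: 170 μL + 1150 μL = 1320 μL total → factor 1320/170 = 7.7647
Dilution factor through tube 5 = 49.333 × 18 × 4 × 106.67 × 7.7647 = 2.9419 × 10^6
[tube 5] = 0.250 M / 2.9419 × 10^6 = 8.498 × 10^-8 M = 0.0850 μM

0.0850 μM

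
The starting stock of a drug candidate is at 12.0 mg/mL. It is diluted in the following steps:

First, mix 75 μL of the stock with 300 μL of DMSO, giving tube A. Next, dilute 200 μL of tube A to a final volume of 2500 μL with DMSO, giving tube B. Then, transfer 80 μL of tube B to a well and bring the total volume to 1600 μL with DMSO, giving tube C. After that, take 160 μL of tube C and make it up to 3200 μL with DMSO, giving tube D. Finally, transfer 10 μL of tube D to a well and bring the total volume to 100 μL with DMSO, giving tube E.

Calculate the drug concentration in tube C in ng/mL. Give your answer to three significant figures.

9.60 × 10^3 ng/mL

Step 1: 75 μL + 300 μL = 375 μL total → factor 375/75 = 5
Step 2: 200 μL brought to 2500 μL → factor 2500/200 = 12.5
Step 3: 80 μL brought to 1600 μL → factor 1600/80 = 20
Dilution factor through tube C = 5 × 12.5 × 20 = 1250
[tube C] = 12.0 mg/mL / 1250 = 0.009600 mg/mL = 9.60 × 10^3 ng/mL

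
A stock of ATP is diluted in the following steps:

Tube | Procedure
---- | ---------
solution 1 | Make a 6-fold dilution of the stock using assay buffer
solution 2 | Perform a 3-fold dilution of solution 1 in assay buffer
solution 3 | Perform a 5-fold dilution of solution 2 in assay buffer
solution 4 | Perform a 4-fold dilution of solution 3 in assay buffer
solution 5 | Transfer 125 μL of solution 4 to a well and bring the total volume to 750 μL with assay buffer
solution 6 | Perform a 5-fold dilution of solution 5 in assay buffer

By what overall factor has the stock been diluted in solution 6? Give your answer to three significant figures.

1.08 × 10^4

Step 1: 6-fold → factor 6
Step 2: 3-fold → factor 3
Step 3: 5-fold → factor 5
Step 4: 4-fold → factor 4
Step 5: 125 μL brought to 750 μL → factor 750/125 = 6
Step 6: 5-fold → factor 5
Overall dilution factor = 6 × 3 × 5 × 4 × 6 × 5 = 10800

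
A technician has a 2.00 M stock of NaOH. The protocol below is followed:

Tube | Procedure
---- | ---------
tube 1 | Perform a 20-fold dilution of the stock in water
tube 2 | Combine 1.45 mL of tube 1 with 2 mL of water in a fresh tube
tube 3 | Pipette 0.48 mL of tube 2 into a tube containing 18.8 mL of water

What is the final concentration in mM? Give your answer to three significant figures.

Step 1: 20-fold → factor 20
Step 2: 1.45 mL + 2 mL = 3.45 mL total → factor 3.45/1.45 = 2.3793
Step 3: 0.48 mL + 18.8 mL = 19.28 mL total → factor 19.28/0.48 = 40.167
Overall dilution factor = 20 × 2.3793 × 40.167 = 1911.4
Final = 2.00 M / 1911.4 = 0.001046 M = 1.05 mM

1.05 mM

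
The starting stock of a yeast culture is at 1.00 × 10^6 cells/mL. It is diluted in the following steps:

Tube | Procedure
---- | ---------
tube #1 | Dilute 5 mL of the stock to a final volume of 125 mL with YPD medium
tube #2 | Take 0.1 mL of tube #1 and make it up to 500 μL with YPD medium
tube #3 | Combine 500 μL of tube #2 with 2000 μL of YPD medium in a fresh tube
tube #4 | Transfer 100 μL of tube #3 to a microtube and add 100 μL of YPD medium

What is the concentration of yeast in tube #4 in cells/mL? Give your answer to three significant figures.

Step 1: 5 mL brought to 125 mL → factor 125/5 = 25
Step 2: 0.1 mL brought to 500 μL → factor 0.5/0.1 = 5
Step 3: 500 μL + 2000 μL = 2500 μL total → factor 2500/500 = 5
Step 4: 100 μL + 100 μL = 200 μL total → factor 200/100 = 2
Overall dilution factor = 25 × 5 × 5 × 2 = 1250
Final = 1.00 × 10^6 cells/mL / 1250 = 800 cells/mL

800 cells/mL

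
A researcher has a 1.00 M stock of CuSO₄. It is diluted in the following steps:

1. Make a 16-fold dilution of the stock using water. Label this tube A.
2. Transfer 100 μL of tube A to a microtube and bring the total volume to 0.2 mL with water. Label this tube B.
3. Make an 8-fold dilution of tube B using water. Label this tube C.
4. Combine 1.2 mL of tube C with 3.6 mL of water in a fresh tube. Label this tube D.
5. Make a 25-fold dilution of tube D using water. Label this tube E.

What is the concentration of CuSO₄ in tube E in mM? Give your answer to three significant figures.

0.0391 mM

Step 1: 16-fold → factor 16
Step 2: 100 μL brought to 0.2 mL → factor 200/100 = 2
Step 3: 8-fold → factor 8
Step 4: 1.2 mL + 3.6 mL = 4.8 mL total → factor 4.8/1.2 = 4
Step 5: 25-fold → factor 25
Overall dilution factor = 16 × 2 × 8 × 4 × 25 = 25600
Final = 1.00 M / 25600 = 3.906 × 10^-5 M = 0.0391 mM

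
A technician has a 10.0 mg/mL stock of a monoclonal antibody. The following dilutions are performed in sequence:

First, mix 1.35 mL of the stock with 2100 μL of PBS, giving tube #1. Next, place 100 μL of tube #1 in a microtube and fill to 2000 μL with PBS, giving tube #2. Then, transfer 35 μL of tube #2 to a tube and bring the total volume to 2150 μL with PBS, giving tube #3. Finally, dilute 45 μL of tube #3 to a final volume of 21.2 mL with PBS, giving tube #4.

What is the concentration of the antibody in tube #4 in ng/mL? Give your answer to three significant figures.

Step 1: 1.35 mL + 2100 μL = 3.45 mL total → factor 3.45/1.35 = 2.5556
Step 2: 100 μL brought to 2000 μL → factor 2000/100 = 20
Step 3: 35 μL brought to 2150 μL → factor 2150/35 = 61.429
Step 4: 45 μL brought to 21.2 mL → factor 21200/45 = 471.11
Overall dilution factor = 2.5556 × 20 × 61.429 × 471.11 = 1.4791 × 10^6
Final = 10.0 mg/mL / 1.4791 × 10^6 = 6.761 × 10^-6 mg/mL = 6.76 ng/mL

6.76 ng/mL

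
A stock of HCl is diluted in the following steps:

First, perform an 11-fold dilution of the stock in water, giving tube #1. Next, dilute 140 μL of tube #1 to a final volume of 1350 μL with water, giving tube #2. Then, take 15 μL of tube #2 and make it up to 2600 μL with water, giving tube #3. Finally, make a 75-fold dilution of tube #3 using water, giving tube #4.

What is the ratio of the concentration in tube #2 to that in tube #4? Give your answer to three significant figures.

Step 1: 11-fold → factor 11
Step 2: 140 μL brought to 1350 μL → factor 1350/140 = 9.6429
Step 3: 15 μL brought to 2600 μL → factor 2600/15 = 173.33
Step 4: 75-fold → factor 75
Dilution factor to tube #2 = 106.07; to tube #4 = 1.3789 × 10^6
[tube #2]/[tube #4] = (factor to tube #4)/(factor to tube #2) = 1.3789 × 10^6/106.07 = 1.30 × 10^4

1.30 × 10^4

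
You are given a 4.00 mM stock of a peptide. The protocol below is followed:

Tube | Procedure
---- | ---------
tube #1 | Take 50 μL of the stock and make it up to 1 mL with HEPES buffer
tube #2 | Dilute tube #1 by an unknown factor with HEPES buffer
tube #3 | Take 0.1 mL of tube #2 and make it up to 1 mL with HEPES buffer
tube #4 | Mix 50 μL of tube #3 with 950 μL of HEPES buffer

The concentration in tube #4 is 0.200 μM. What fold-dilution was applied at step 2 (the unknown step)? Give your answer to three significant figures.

5.00-fold

Step 1: 50 μL brought to 1 mL → factor 1000/50 = 20
Step 2: unknown factor x
Step 3: 0.1 mL brought to 1 mL → factor 1/0.1 = 10
Step 4: 50 μL + 950 μL = 1000 μL total → factor 1000/50 = 20
Product of known-step factors = 4000
Overall factor = 4.00 mM / (0.200 μM) = 20000
x = 20000 / 4000 = 5.00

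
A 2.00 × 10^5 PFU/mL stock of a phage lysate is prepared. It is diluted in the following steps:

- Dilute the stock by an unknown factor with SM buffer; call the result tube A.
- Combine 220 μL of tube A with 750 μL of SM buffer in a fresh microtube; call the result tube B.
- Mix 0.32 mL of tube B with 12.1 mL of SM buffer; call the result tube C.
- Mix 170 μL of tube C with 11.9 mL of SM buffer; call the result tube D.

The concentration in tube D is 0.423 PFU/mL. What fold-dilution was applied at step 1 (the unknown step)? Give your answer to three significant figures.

Step 1: unknown factor x
Step 2: 220 μL + 750 μL = 970 μL total → factor 970/220 = 4.4091
Step 3: 0.32 mL + 12.1 mL = 12.42 mL total → factor 12.42/0.32 = 38.812
Step 4: 170 μL + 11.9 mL = 12070 μL total → factor 12070/170 = 71
Product of known-step factors = 12150
Overall factor = 2.00 × 10^5 PFU/mL / (0.423 PFU/mL) = 4.7281 × 10^5
x = 4.7281 × 10^5 / 12150 = 38.9

38.9-fold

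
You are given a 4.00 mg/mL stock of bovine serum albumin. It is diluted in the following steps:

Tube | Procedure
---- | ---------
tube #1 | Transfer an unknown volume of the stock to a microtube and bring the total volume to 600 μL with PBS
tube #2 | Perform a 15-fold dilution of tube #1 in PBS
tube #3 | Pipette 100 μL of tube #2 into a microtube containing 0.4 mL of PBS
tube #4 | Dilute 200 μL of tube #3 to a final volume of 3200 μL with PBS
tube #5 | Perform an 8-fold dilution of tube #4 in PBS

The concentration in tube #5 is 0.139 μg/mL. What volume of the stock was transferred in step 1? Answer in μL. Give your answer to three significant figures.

Step 1: v brought to 600 μL → factor = 600 μL/v
Step 2: 15-fold → factor 15
Step 3: 100 μL + 0.4 mL = 500 μL total → factor 500/100 = 5
Step 4: 200 μL brought to 3200 μL → factor 3200/200 = 16
Step 5: 8-fold → factor 8
Product of known-step factors = 9600
Overall factor = 4.00 mg/mL / (0.139 μg/mL) = 28777
Step-1 factor = 28777 / 9600 = 2.9976
v = 600 μL / 2.9976 = 200 μL

200 μL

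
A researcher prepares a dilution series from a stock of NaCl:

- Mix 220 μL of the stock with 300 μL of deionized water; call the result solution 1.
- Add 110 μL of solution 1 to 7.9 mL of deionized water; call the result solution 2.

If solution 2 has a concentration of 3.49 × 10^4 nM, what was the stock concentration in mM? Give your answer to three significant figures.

Step 1: 220 μL + 300 μL = 520 μL total → factor 520/220 = 2.3636
Step 2: 110 μL + 7.9 mL = 8010 μL total → factor 8010/110 = 72.818
Overall dilution factor = 2.3636 × 72.818 = 172.12
Stock = 3.49 × 10^4 nM × 172.12 = 6.007 × 10^6 nM = 6.01 mM

6.01 mM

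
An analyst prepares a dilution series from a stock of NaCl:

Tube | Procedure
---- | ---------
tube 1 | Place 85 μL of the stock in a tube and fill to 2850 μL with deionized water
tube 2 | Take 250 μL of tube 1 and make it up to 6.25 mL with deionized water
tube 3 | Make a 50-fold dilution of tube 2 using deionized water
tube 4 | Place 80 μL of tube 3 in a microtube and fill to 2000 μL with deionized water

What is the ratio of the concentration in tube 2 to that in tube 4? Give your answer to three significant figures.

1.25 × 10^3

Step 1: 85 μL brought to 2850 μL → factor 2850/85 = 33.529
Step 2: 250 μL brought to 6.25 mL → factor 6250/250 = 25
Step 3: 50-fold → factor 50
Step 4: 80 μL brought to 2000 μL → factor 2000/80 = 25
Dilution factor to tube 2 = 838.24; to tube 4 = 1.0478 × 10^6
[tube 2]/[tube 4] = (factor to tube 4)/(factor to tube 2) = 1.0478 × 10^6/838.24 = 1.25 × 10^3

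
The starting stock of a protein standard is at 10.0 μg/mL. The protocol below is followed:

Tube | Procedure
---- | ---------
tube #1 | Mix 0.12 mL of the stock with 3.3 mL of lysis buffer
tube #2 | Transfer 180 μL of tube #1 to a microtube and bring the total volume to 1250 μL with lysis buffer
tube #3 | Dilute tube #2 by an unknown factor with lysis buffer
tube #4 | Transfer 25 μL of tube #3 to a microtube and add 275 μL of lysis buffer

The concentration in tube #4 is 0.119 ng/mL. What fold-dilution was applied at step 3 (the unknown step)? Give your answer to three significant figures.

Step 1: 0.12 mL + 3.3 mL = 3.42 mL total → factor 3.42/0.12 = 28.5
Step 2: 180 μL brought to 1250 μL → factor 1250/180 = 6.9444
Step 3: unknown factor x
Step 4: 25 μL + 275 μL = 300 μL total → factor 300/25 = 12
Product of known-step factors = 2375
Overall factor = 10.0 μg/mL / (0.119 ng/mL) = 84034
x = 84034 / 2375 = 35.4

35.4-fold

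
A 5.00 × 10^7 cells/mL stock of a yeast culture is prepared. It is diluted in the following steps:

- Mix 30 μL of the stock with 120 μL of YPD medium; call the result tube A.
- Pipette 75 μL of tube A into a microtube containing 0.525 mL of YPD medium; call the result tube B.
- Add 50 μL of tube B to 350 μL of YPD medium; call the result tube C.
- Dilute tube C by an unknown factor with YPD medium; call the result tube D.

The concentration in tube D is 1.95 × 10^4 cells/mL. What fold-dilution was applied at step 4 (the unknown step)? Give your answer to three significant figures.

Step 1: 30 μL + 120 μL = 150 μL total → factor 150/30 = 5
Step 2: 75 μL + 0.525 mL = 600 μL total → factor 600/75 = 8
Step 3: 50 μL + 350 μL = 400 μL total → factor 400/50 = 8
Step 4: unknown factor x
Product of known-step factors = 320
Overall factor = 5.00 × 10^7 cells/mL / (1.95 × 10^4 cells/mL) = 2564.1
x = 2564.1 / 320 = 8.01

8.01-fold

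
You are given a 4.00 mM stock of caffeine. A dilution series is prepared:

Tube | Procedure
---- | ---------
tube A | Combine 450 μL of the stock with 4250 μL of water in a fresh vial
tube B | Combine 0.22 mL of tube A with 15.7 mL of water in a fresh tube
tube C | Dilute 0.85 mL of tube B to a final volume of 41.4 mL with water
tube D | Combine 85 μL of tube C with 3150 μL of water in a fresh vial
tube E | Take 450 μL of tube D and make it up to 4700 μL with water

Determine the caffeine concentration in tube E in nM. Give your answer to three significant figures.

0.273 nM

Step 1: 450 μL + 4250 μL = 4700 μL total → factor 4700/450 = 10.444
Step 2: 0.22 mL + 15.7 mL = 15.92 mL total → factor 15.92/0.22 = 72.364
Step 3: 0.85 mL brought to 41.4 mL → factor 41.4/0.85 = 48.706
Step 4: 85 μL + 3150 μL = 3235 μL total → factor 3235/85 = 38.059
Step 5: 450 μL brought to 4700 μL → factor 4700/450 = 10.444
Overall dilution factor = 10.444 × 72.364 × 48.706 × 38.059 × 10.444 = 1.4633 × 10^7
Final = 4.00 mM / 1.4633 × 10^7 = 2.734 × 10^-7 mM = 0.273 nM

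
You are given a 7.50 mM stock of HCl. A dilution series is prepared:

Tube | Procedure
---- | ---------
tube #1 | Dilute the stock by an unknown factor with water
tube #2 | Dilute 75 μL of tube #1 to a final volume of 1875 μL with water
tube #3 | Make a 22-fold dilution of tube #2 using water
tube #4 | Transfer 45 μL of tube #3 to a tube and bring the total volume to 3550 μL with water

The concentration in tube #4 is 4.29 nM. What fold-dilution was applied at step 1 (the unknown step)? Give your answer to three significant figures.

40.3-fold

Step 1: unknown factor x
Step 2: 75 μL brought to 1875 μL → factor 1875/75 = 25
Step 3: 22-fold → factor 22
Step 4: 45 μL brought to 3550 μL → factor 3550/45 = 78.889
Product of known-step factors = 43389
Overall factor = 7.50 mM / (4.29 nM) = 1.7483 × 10^6
x = 1.7483 × 10^6 / 43389 = 40.3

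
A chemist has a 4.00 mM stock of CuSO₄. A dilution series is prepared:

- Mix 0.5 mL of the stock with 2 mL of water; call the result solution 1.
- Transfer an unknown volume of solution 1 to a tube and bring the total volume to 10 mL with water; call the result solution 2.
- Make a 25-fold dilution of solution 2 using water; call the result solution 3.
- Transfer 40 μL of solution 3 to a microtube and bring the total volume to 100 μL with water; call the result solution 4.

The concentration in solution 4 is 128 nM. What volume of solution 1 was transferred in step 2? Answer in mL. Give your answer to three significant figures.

Step 1: 0.5 mL + 2 mL = 2.5 mL total → factor 2.5/0.5 = 5
Step 2: v brought to 10 mL → factor = 10 mL/v
Step 3: 25-fold → factor 25
Step 4: 40 μL brought to 100 μL → factor 100/40 = 2.5
Product of known-step factors = 312.5
Overall factor = 4.00 mM / (128 nM) = 31250
Step-2 factor = 31250 / 312.5 = 100
v = 10 mL / 100 = 0.100 mL

0.100 mL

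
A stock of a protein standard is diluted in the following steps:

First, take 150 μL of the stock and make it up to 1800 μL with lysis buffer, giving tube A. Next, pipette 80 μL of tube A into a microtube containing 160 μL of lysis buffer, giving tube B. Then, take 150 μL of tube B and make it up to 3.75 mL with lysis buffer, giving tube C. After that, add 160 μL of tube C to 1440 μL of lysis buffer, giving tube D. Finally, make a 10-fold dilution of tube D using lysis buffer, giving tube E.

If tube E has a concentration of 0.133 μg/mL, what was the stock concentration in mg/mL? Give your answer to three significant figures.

12.0 mg/mL

Step 1: 150 μL brought to 1800 μL → factor 1800/150 = 12
Step 2: 80 μL + 160 μL = 240 μL total → factor 240/80 = 3
Step 3: 150 μL brought to 3.75 mL → factor 3750/150 = 25
Step 4: 160 μL + 1440 μL = 1600 μL total → factor 1600/160 = 10
Step 5: 10-fold → factor 10
Overall dilution factor = 12 × 3 × 25 × 10 × 10 = 90000
Stock = 0.133 μg/mL × 90000 = 1.197 × 10^4 μg/mL = 12.0 mg/mL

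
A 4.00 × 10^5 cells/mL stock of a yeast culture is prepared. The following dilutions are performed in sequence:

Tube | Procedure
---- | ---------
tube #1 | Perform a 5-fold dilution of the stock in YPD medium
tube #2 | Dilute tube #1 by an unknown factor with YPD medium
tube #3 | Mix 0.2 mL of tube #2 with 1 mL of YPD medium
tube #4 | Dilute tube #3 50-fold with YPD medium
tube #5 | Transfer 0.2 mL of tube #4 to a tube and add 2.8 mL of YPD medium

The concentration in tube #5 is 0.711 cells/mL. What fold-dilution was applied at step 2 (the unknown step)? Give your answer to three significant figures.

Step 1: 5-fold → factor 5
Step 2: unknown factor x
Step 3: 0.2 mL + 1 mL = 1.2 mL total → factor 1.2/0.2 = 6
Step 4: 50-fold → factor 50
Step 5: 0.2 mL + 2.8 mL = 3 mL total → factor 3/0.2 = 15
Product of known-step factors = 22500
Overall factor = 4.00 × 10^5 cells/mL / (0.711 cells/mL) = 5.6259 × 10^5
x = 5.6259 × 10^5 / 22500 = 25.0

25.0-fold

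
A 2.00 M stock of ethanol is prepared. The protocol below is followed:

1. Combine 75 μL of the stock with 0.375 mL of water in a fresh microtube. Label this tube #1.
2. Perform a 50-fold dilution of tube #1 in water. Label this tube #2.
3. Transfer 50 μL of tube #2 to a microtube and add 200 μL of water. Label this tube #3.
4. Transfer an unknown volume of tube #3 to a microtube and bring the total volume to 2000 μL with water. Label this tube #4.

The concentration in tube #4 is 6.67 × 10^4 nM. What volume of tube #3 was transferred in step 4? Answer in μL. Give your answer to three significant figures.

100 μL

Step 1: 75 μL + 0.375 mL = 450 μL total → factor 450/75 = 6
Step 2: 50-fold → factor 50
Step 3: 50 μL + 200 μL = 250 μL total → factor 250/50 = 5
Step 4: v brought to 2000 μL → factor = 2000 μL/v
Product of known-step factors = 1500
Overall factor = 2.00 M / (6.67 × 10^4 nM) = 29985
Step-4 factor = 29985 / 1500 = 19.99
v = 2000 μL / 19.99 = 100 μL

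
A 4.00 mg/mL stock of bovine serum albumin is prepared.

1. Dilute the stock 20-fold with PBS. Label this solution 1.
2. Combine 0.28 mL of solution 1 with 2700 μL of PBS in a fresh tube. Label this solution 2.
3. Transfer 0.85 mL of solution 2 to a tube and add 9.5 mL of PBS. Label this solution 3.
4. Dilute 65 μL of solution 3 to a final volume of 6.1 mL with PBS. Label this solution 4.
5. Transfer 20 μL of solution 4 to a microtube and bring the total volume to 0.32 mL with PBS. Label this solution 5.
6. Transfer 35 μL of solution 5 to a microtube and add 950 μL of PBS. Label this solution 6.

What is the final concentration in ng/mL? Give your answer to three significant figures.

0.0365 ng/mL

Step 1: 20-fold → factor 20
Step 2: 0.28 mL + 2700 μL = 2.98 mL total → factor 2.98/0.28 = 10.643
Step 3: 0.85 mL + 9.5 mL = 10.35 mL total → factor 10.35/0.85 = 12.176
Step 4: 65 μL brought to 6.1 mL → factor 6100/65 = 93.846
Step 5: 20 μL brought to 0.32 mL → factor 320/20 = 16
Step 6: 35 μL + 950 μL = 985 μL total → factor 985/35 = 28.143
Overall dilution factor = 20 × 10.643 × 12.176 × 93.846 × 16 × 28.143 = 1.0953 × 10^8
Final = 4.00 mg/mL / 1.0953 × 10^8 = 3.652 × 10^-8 mg/mL = 0.0365 ng/mL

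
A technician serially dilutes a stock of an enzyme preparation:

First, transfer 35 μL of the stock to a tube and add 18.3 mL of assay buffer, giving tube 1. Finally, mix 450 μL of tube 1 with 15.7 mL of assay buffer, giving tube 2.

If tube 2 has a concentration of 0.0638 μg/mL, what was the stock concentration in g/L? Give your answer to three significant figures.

Step 1: 35 μL + 18.3 mL = 18335 μL total → factor 18335/35 = 523.86
Step 2: 450 μL + 15.7 mL = 16150 μL total → factor 16150/450 = 35.889
Overall dilution factor = 523.86 × 35.889 = 18801
Stock = 0.0638 μg/mL × 18801 = 1199 μg/mL = 1.20 g/L

1.20 g/L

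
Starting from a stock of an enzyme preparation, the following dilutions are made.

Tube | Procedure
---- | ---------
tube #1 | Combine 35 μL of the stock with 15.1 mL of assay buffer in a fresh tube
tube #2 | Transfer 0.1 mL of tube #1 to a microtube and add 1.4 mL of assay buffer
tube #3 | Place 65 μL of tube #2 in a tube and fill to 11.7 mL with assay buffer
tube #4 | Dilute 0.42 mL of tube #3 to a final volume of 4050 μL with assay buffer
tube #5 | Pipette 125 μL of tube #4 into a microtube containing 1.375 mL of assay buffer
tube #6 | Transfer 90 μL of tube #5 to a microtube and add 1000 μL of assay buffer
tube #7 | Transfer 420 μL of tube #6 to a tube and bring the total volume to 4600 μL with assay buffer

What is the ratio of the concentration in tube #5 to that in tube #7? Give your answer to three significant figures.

Step 1: 35 μL + 15.1 mL = 15135 μL total → factor 15135/35 = 432.43
Step 2: 0.1 mL + 1.4 mL = 1.5 mL total → factor 1.5/0.1 = 15
Step 3: 65 μL brought to 11.7 mL → factor 11700/65 = 180
Step 4: 0.42 mL brought to 4050 μL → factor 4.05/0.42 = 9.6429
Step 5: 125 μL + 1.375 mL = 1500 μL total → factor 1500/125 = 12
Step 6: 90 μL + 1000 μL = 1090 μL total → factor 1090/90 = 12.111
Step 7: 420 μL brought to 4600 μL → factor 4600/420 = 10.952
Dilution factor to tube #5 = 1.351 × 10^8; to tube #7 = 1.7921 × 10^10
[tube #5]/[tube #7] = (factor to tube #7)/(factor to tube #5) = 1.7921 × 10^10/1.351 × 10^8 = 133

133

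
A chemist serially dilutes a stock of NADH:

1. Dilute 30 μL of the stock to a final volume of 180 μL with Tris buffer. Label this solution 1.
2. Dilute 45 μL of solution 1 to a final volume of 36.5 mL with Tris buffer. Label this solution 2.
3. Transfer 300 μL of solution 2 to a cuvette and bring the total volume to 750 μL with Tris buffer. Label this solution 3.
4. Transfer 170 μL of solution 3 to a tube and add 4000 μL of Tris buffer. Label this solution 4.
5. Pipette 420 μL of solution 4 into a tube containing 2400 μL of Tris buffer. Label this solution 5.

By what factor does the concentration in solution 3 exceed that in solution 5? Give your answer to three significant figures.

165

Step 1: 30 μL brought to 180 μL → factor 180/30 = 6
Step 2: 45 μL brought to 36.5 mL → factor 36500/45 = 811.11
Step 3: 300 μL brought to 750 μL → factor 750/300 = 2.5
Step 4: 170 μL + 4000 μL = 4170 μL total → factor 4170/170 = 24.529
Step 5: 420 μL + 2400 μL = 2820 μL total → factor 2820/420 = 6.7143
Dilution factor to solution 3 = 12167; to solution 5 = 2.0038 × 10^6
[solution 3]/[solution 5] = (factor to solution 5)/(factor to solution 3) = 2.0038 × 10^6/12167 = 165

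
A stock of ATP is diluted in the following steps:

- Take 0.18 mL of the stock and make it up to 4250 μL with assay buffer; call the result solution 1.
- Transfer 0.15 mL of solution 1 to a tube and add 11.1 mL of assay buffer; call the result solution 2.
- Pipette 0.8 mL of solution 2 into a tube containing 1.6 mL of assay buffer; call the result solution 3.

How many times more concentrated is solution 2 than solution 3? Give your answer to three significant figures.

3.00

Step 1: 0.18 mL brought to 4250 μL → factor 4.25/0.18 = 23.611
Step 2: 0.15 mL + 11.1 mL = 11.25 mL total → factor 11.25/0.15 = 75
Step 3: 0.8 mL + 1.6 mL = 2.4 mL total → factor 2.4/0.8 = 3
Dilution factor to solution 2 = 1770.8; to solution 3 = 5312.5
[solution 2]/[solution 3] = (factor to solution 3)/(factor to solution 2) = 5312.5/1770.8 = 3.00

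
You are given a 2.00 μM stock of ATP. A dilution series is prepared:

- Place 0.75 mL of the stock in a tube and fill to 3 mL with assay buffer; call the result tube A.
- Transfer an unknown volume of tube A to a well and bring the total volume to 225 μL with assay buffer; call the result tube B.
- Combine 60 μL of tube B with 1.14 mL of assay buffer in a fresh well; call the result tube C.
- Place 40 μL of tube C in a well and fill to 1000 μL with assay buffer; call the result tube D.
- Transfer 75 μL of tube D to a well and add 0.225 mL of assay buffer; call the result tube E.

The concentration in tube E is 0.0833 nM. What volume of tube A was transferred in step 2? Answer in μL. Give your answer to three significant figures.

75.0 μL

Step 1: 0.75 mL brought to 3 mL → factor 3/0.75 = 4
Step 2: v brought to 225 μL → factor = 225 μL/v
Step 3: 60 μL + 1.14 mL = 1200 μL total → factor 1200/60 = 20
Step 4: 40 μL brought to 1000 μL → factor 1000/40 = 25
Step 5: 75 μL + 0.225 mL = 300 μL total → factor 300/75 = 4
Product of known-step factors = 8000
Overall factor = 2.00 μM / (0.0833 nM) = 24010
Step-2 factor = 24010 / 8000 = 3.0012
v = 225 μL / 3.0012 = 75.0 μL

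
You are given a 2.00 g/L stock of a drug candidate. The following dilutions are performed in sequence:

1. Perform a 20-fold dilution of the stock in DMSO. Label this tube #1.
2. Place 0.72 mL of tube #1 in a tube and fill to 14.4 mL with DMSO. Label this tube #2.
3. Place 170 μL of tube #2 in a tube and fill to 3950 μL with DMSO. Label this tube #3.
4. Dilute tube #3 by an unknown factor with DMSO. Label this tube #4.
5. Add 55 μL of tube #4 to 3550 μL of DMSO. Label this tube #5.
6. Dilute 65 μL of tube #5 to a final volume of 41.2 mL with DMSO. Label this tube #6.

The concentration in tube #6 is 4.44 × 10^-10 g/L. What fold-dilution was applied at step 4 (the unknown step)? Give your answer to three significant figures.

Step 1: 20-fold → factor 20
Step 2: 0.72 mL brought to 14.4 mL → factor 14.4/0.72 = 20
Step 3: 170 μL brought to 3950 μL → factor 3950/170 = 23.235
Step 4: unknown factor x
Step 5: 55 μL + 3550 μL = 3605 μL total → factor 3605/55 = 65.545
Step 6: 65 μL brought to 41.2 mL → factor 41200/65 = 633.85
Product of known-step factors = 3.8613 × 10^8
Overall factor = 2.00 g/L / (4.44 × 10^-10 g/L) = 4.5045 × 10^9
x = 4.5045 × 10^9 / 3.8613 × 10^8 = 11.7

11.7-fold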